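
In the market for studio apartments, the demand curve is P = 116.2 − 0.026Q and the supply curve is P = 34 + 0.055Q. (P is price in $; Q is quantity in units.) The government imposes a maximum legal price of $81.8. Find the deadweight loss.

$860.04

Competitive equilibrium: 116.2 − 0.026Q = 34 + 0.055Q → Q* = 1014.81481, P* = 89.81481.
At the ceiling P = 81.8, quantity supplied = (81.8 − 34)/0.055 = 869.09091.
Willingness to pay at Q' = 869.09091: 116.2 − 0.026·869.09091 = 93.60364.
ΔQ = 1014.81481 − 869.09091 = 145.7239; wedge = 93.60364 − 81.8 = 11.80364.
DWL = ½ × 145.7239 × 11.80364 = $860.04.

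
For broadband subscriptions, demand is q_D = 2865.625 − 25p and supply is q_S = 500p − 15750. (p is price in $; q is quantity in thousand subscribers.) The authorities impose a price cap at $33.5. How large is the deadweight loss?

$20134.11 thousand

In inverse form: demand p = 114.625 − 0.04q, supply p = 31.5 + 0.002q.
Competitive equilibrium: 114.625 − 0.04q = 31.5 + 0.002q → q* = 1979.16667, p* = 35.45833.
At the ceiling p = 33.5, quantity supplied = (33.5 − 31.5)/0.002 = 1000.
Willingness to pay at q' = 1000: 114.625 − 0.04·1000 = 74.625.
Δq = 1979.16667 − 1000 = 979.16667; wedge = 74.625 − 33.5 = 41.125.
DWL = ½ × 979.16667 × 41.125 = $20134.11 thousand.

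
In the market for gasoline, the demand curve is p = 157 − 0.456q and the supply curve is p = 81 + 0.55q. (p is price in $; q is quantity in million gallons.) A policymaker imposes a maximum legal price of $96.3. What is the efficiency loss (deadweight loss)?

$1145.84 million

Competitive equilibrium: 157 − 0.456q = 81 + 0.55q → q* = 75.5467, p* = 122.5507.
At the ceiling p = 96.3, quantity supplied = (96.3 − 81)/0.55 = 27.8182.
Willingness to pay at q' = 27.8182: 157 − 0.456·27.8182 = 144.3149.
Δq = 75.5467 − 27.8182 = 47.7285; wedge = 144.3149 − 96.3 = 48.0149.
Deadweight loss = ½ × 47.7285 × 48.0149 = $1145.84 million.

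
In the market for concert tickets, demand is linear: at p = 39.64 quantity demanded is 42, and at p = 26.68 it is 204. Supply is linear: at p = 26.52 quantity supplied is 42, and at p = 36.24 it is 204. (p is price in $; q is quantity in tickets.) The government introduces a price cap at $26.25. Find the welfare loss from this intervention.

$675.22

Demand slope = (26.68 − 39.64)/(204 − 42) = −0.08, so p = 43 − 0.08q.
Supply slope = (36.24 − 26.52)/(204 − 42) = 0.06, so p = 24 + 0.06q.
Competitive equilibrium: 43 − 0.08q = 24 + 0.06q → q* = 135.7143, p* = 32.1429.
At the ceiling p = 26.25, quantity supplied = (26.25 − 24)/0.06 = 37.5.
Willingness to pay at q' = 37.5: 43 − 0.08·37.5 = 40.
Δq = 135.7143 − 37.5 = 98.2143; wedge = 40 − 26.25 = 13.75.
The triangle = ½ × 98.2143 × 13.75 = $675.22.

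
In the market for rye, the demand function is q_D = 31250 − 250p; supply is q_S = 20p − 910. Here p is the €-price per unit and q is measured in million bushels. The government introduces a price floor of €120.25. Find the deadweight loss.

€2188.80 million

In inverse form: demand p = 125 − 0.004q, supply p = 45.5 + 0.05q.
Competitive equilibrium: 125 − 0.004q = 45.5 + 0.05q → q* = 1472.2222, p* = 119.1111.
At the floor p = 120.25, quantity demanded = (125 − 120.25)/0.004 = 1187.5.
Sellers' marginal cost at q' = 1187.5: 45.5 + 0.05·1187.5 = 104.875.
Δq = 1472.2222 − 1187.5 = 284.7222; wedge = 120.25 − 104.875 = 15.375.
Deadweight loss = ½ × 284.7222 × 15.375 = €2188.80 million.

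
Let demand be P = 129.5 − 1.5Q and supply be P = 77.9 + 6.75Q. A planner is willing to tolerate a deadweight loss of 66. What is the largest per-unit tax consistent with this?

33

Competitive equilibrium: 129.5 − 1.5Q = 77.9 + 6.75Q → Q* = 6.2545, P* = 120.1182.
A tax t gives ΔQ = t/8.25 and wedge t, so DWL = t²/16.5.
t²/16.5 = 66 → t² = 1089 → t = 33.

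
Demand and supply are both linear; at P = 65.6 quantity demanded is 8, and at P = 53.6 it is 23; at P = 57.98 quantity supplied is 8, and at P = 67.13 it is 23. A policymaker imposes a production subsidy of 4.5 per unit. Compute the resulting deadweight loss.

Demand slope = (53.6 − 65.6)/(23 − 8) = −0.8, so P = 72 − 0.8Q.
Supply slope = (67.13 − 57.98)/(23 − 8) = 0.61, so P = 53.1 + 0.61Q.
Competitive equilibrium: 72 − 0.8Q = 53.1 + 0.61Q → Q* = 13.4043, P* = 61.2766.
The subsidy lowers effective supply by 4.5: P = 48.6 + 0.61Q.
New quantity: 72 − 0.8Q = 48.6 + 0.61Q → Q' = 16.5957.
Overproduction ΔQ = 16.5957 − 13.4043 = 3.1914; wedge = subsidy = 4.5.
DWL = ½ × 3.1914 × 4.5 = 7.18.

7.18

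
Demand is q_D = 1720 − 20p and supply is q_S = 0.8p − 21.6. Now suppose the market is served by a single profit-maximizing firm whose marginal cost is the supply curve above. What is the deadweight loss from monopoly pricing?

In inverse form: demand p = 86 − 0.05q, supply p = 27 + 1.25q.
Competitive equilibrium: 86 − 0.05q = 27 + 1.25q → q* = 45.3846, p* = 83.7308.
Marginal revenue: MR = 86 − 0.1q. Set MR = MC: 86 − 0.1q = 27 + 1.25q → q_m = 43.7037.
Price p_m = 86 − 0.05·43.7037 = 83.8148; MC(q_m) = 27 + 1.25·43.7037 = 81.6296.
Competitive q* = 45.3846, so Δq = 1.6809; wedge = 83.8148 − 81.6296 = 2.1852.
The triangle = ½ × 1.6809 × 2.1852 = 1.84.

1.84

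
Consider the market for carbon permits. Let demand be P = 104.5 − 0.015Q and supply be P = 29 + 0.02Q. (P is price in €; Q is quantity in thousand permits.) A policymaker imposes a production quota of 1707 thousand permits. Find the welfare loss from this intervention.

€3546 thousand

Competitive equilibrium: 104.5 − 0.015Q = 29 + 0.02Q → Q* = 2157.1429, P* = 72.1429.
At Q = 1707: demand price = 104.5 − 0.015·1707 = 78.895; supply price = 29 + 0.02·1707 = 63.14.
ΔQ = 2157.1429 − 1707 = 450.1429; wedge = 78.895 − 63.14 = 15.755.
The triangle = ½ × 450.1429 × 15.755 = €3546 thousand.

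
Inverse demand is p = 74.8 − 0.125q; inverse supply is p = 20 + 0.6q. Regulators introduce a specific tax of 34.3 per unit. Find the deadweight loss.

811.37

Competitive equilibrium: 74.8 − 0.125q = 20 + 0.6q → q* = 75.5862, p* = 65.3517.
With the tax, the buyer price exceeds the seller price by 34.3: (74.8 − 0.125q) − (20 + 0.6q) = 34.3 → q' = 28.2759.
Δq = 75.5862 − 28.2759 = 47.3103; the wedge equals the tax, 34.3.
Welfare loss = ½ × 47.3103 × 34.3 = 811.37.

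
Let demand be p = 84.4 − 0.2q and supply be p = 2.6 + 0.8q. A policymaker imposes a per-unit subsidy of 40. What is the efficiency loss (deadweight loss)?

Competitive equilibrium: 84.4 − 0.2q = 2.6 + 0.8q → q* = 81.8, p* = 68.04.
The subsidy lowers effective supply by 40: p = 0.8q − 37.4.
New quantity: 84.4 − 0.2q = 0.8q − 37.4 → q' = 121.8.
Overproduction Δq = 121.8 − 81.8 = 40; wedge = subsidy = 40.
DWL = ½ × 40 × 40 = 800.

800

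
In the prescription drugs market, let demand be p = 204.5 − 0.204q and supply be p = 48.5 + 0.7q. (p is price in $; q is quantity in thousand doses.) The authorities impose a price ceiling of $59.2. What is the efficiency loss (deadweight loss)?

$11181.22 thousand

Competitive equilibrium: 204.5 − 0.204q = 48.5 + 0.7q → q* = 172.5664, p* = 169.2965.
At the ceiling p = 59.2, quantity supplied = (59.2 − 48.5)/0.7 = 15.2857.
Willingness to pay at q' = 15.2857: 204.5 − 0.204·15.2857 = 201.3817.
Δq = 172.5664 − 15.2857 = 157.2807; wedge = 201.3817 − 59.2 = 142.1817.
The triangle = ½ × 157.2807 × 142.1817 = $11181.22 thousand.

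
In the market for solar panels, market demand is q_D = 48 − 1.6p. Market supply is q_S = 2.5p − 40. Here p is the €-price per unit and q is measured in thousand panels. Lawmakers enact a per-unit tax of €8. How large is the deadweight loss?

In inverse form: demand p = 30 − 0.625q, supply p = 16 + 0.4q.
Competitive equilibrium: 30 − 0.625q = 16 + 0.4q → q* = 13.6585, p* = 21.4634.
With the tax, the buyer price exceeds the seller price by 8: (30 − 0.625q) − (16 + 0.4q) = 8 → q' = 5.8537.
Δq = 13.6585 − 5.8537 = 7.8048; the wedge equals the tax, 8.
Welfare loss = ½ × 7.8048 × 8 = €31.22 thousand.

€31.22 thousand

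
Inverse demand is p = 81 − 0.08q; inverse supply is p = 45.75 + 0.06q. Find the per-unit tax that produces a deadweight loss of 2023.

Competitive equilibrium: 81 − 0.08q = 45.75 + 0.06q → q* = 251.7857, p* = 60.8571.
A tax t gives Δq = t/0.14 and wedge t, so DWL = t²/0.28.
t²/0.28 = 2023 → t² = 566.44 → t = 23.8.

23.8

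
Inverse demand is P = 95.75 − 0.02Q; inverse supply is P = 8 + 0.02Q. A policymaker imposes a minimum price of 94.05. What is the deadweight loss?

88936.53

Competitive equilibrium: 95.75 − 0.02Q = 8 + 0.02Q → Q* = 2193.75, P* = 51.875.
At the floor P = 94.05, quantity demanded = (95.75 − 94.05)/0.02 = 85.
Sellers' marginal cost at Q' = 85: 8 + 0.02·85 = 9.7.
ΔQ = 2193.75 − 85 = 2108.75; wedge = 94.05 − 9.7 = 84.35.
DWL = ½ × 2108.75 × 84.35 = 88936.53.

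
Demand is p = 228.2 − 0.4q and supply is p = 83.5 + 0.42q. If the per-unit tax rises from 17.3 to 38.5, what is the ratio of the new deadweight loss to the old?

4.953

Competitive equilibrium: 228.2 − 0.4q = 83.5 + 0.42q → q* = 176.4634, p* = 157.6146.
For a per-unit tax t: Δq = t/0.82, so DWL = ½·t·(t/0.82) = t²/1.64.
At t = 17.3: DWL = 182.494. At t = 38.5: DWL = 903.811.
Ratio = (38.5/17.3)² = 4.953.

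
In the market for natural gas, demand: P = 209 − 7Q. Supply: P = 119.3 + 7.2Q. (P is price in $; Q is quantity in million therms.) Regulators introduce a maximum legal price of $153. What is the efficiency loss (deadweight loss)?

$19.01 million

Competitive equilibrium: 209 − 7Q = 119.3 + 7.2Q → Q* = 6.3169, P* = 164.7817.
At the ceiling P = 153, quantity supplied = (153 − 119.3)/7.2 = 4.6806.
Willingness to pay at Q' = 4.6806: 209 − 7·4.6806 = 176.2358.
ΔQ = 6.3169 − 4.6806 = 1.6363; wedge = 176.2358 − 153 = 23.2358.
Deadweight loss = ½ × 1.6363 × 23.2358 = $19.01 million.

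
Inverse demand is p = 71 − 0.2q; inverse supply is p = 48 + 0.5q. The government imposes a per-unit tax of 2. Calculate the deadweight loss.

2.86

Competitive equilibrium: 71 − 0.2q = 48 + 0.5q → q* = 32.8571, p* = 64.4286.
With the tax, the buyer price exceeds the seller price by 2: (71 − 0.2q) − (48 + 0.5q) = 2 → q' = 30.
Δq = 32.8571 − 30 = 2.8571; the wedge equals the tax, 2.
Deadweight loss = ½ × 2.8571 × 2 = 2.86.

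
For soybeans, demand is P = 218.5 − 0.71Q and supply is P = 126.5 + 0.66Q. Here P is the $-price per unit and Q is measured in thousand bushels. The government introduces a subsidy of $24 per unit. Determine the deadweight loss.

$210.22 thousand

Competitive equilibrium: 218.5 − 0.71Q = 126.5 + 0.66Q → Q* = 67.1533, P* = 170.8212.
The subsidy lowers effective supply by 24: P = 102.5 + 0.66Q.
New quantity: 218.5 − 0.71Q = 102.5 + 0.66Q → Q' = 84.6715.
Overproduction ΔQ = 84.6715 − 67.1533 = 17.5182; wedge = subsidy = 24.
Welfare loss = ½ × 17.5182 × 24 = $210.22 thousand.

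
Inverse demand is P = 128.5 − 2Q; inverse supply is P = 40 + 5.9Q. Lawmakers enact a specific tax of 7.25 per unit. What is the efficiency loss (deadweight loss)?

Competitive equilibrium: 128.5 − 2Q = 40 + 5.9Q → Q* = 11.2025, P* = 106.0949.
With the tax, the buyer price exceeds the seller price by 7.25: (128.5 − 2Q) − (40 + 5.9Q) = 7.25 → Q' = 10.2848.
ΔQ = 11.2025 − 10.2848 = 0.9177; the wedge equals the tax, 7.25.
DWL = ½ × 0.9177 × 7.25 = 3.33.

3.33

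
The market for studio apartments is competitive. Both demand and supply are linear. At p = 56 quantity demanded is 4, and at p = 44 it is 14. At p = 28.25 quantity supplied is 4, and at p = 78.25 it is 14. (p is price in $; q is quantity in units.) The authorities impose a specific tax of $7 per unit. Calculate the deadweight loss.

$3.95

Demand slope = (44 − 56)/(14 − 4) = −1.2, so p = 60.8 − 1.2q.
Supply slope = (78.25 − 28.25)/(14 − 4) = 5, so p = 8.25 + 5q.
Competitive equilibrium: 60.8 − 1.2q = 8.25 + 5q → q* = 8.4758, p* = 50.629.
With the tax, the buyer price exceeds the seller price by 7: (60.8 − 1.2q) − (8.25 + 5q) = 7 → q' = 7.3468.
Δq = 8.4758 − 7.3468 = 1.129; the wedge equals the tax, 7.
DWL = ½ × 1.129 × 7 = $3.95.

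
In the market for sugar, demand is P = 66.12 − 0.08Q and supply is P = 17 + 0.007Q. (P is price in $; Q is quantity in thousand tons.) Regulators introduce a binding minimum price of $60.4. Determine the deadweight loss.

Competitive equilibrium: 66.12 − 0.08Q = 17 + 0.007Q → Q* = 564.5977, P* = 20.9522.
At the floor P = 60.4, quantity demanded = (66.12 − 60.4)/0.08 = 71.5.
Sellers' marginal cost at Q' = 71.5: 17 + 0.007·71.5 = 17.5005.
ΔQ = 564.5977 − 71.5 = 493.0977; wedge = 60.4 − 17.5005 = 42.8995.
Welfare loss = ½ × 493.0977 × 42.8995 = $10576.82 thousand.

$10576.82 thousand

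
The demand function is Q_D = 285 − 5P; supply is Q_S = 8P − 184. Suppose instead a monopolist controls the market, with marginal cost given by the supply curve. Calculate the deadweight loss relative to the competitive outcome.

258.10

In inverse form: demand P = 57 − 0.2Q, supply P = 23 + 0.125Q.
Competitive equilibrium: 57 − 0.2Q = 23 + 0.125Q → Q* = 104.6154, P* = 36.0769.
Marginal revenue: MR = 57 − 0.4Q. Set MR = MC: 57 − 0.4Q = 23 + 0.125Q → Q_m = 64.7619.
Price P_m = 57 − 0.2·64.7619 = 44.0476; MC(Q_m) = 23 + 0.125·64.7619 = 31.0952.
Competitive Q* = 104.6154, so ΔQ = 39.8535; wedge = 44.0476 − 31.0952 = 12.9524.
DWL = ½ × 39.8535 × 12.9524 = 258.10.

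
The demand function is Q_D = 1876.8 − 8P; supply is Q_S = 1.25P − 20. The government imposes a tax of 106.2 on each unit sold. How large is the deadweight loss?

6096.45

In inverse form: demand P = 234.6 − 0.125Q, supply P = 16 + 0.8Q.
Competitive equilibrium: 234.6 − 0.125Q = 16 + 0.8Q → Q* = 236.3243, P* = 205.0595.
With the tax, the buyer price exceeds the seller price by 106.2: (234.6 − 0.125Q) − (16 + 0.8Q) = 106.2 → Q' = 121.5135.
ΔQ = 236.3243 − 121.5135 = 114.8108; the wedge equals the tax, 106.2.
DWL = ½ × 114.8108 × 106.2 = 6096.45.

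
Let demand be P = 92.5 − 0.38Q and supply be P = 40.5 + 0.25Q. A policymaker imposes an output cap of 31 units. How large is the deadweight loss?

Competitive equilibrium: 92.5 − 0.38Q = 40.5 + 0.25Q → Q* = 82.5397, P* = 61.1349.
At Q = 31: demand price = 92.5 − 0.38·31 = 80.72; supply price = 40.5 + 0.25·31 = 48.25.
ΔQ = 82.5397 − 31 = 51.5397; wedge = 80.72 − 48.25 = 32.47.
DWL = ½ × 51.5397 × 32.47 = 836.75.

836.75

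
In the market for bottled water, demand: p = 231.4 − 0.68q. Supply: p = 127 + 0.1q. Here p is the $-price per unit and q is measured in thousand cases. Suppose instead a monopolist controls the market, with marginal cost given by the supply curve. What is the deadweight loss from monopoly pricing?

$1515.61 thousand

Competitive equilibrium: 231.4 − 0.68q = 127 + 0.1q → q* = 133.84615, p* = 140.38462.
Marginal revenue: MR = 231.4 − 1.36q. Set MR = MC: 231.4 − 1.36q = 127 + 0.1q → q_m = 71.50685.
Price p_m = 231.4 − 0.68·71.50685 = 182.77534; MC(q_m) = 127 + 0.1·71.50685 = 134.15069.
Competitive q* = 133.84615, so Δq = 62.3393; wedge = 182.77534 − 134.15069 = 48.62465.
Deadweight loss = ½ × 62.3393 × 48.62465 = $1515.61 thousand.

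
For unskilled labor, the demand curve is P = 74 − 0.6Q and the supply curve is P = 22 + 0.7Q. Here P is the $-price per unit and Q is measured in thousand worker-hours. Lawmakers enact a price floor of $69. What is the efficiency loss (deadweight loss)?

Competitive equilibrium: 74 − 0.6Q = 22 + 0.7Q → Q* = 40, P* = 50.
At the floor P = 69, quantity demanded = (74 − 69)/0.6 = 8.3333.
Sellers' marginal cost at Q' = 8.3333: 22 + 0.7·8.3333 = 27.8333.
ΔQ = 40 − 8.3333 = 31.6667; wedge = 69 − 27.8333 = 41.1667.
The triangle = ½ × 31.6667 × 41.1667 = $651.81 thousand.

$651.81 thousand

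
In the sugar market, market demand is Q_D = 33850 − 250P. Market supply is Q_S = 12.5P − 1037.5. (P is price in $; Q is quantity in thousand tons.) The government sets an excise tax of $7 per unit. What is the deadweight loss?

In inverse form: demand P = 135.4 − 0.004Q, supply P = 83 + 0.08Q.
Competitive equilibrium: 135.4 − 0.004Q = 83 + 0.08Q → Q* = 623.8095, P* = 132.9048.
With the tax, the buyer price exceeds the seller price by 7: (135.4 − 0.004Q) − (83 + 0.08Q) = 7 → Q' = 540.4762.
ΔQ = 623.8095 − 540.4762 = 83.3333; the wedge equals the tax, 7.
The triangle = ½ × 83.3333 × 7 = $291.67 thousand.

$291.67 thousand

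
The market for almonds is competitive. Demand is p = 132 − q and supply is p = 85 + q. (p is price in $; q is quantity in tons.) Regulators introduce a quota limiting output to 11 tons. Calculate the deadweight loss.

$156.25

Competitive equilibrium: 132 − q = 85 + q → q* = 23.5, p* = 108.5.
At q = 11: demand price = 132 − 1·11 = 121; supply price = 85 + 1·11 = 96.
Δq = 23.5 − 11 = 12.5; wedge = 121 − 96 = 25.
DWL = ½ × 12.5 × 25 = $156.25.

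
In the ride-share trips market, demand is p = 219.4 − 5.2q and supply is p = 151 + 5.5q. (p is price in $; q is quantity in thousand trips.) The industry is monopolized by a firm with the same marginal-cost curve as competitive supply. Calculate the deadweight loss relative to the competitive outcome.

Competitive equilibrium: 219.4 − 5.2q = 151 + 5.5q → q* = 6.3925, p* = 186.1589.
Marginal revenue: MR = 219.4 − 10.4q. Set MR = MC: 219.4 − 10.4q = 151 + 5.5q → q_m = 4.3019.
Price p_m = 219.4 − 5.2·4.3019 = 197.0301; MC(q_m) = 151 + 5.5·4.3019 = 174.6605.
Competitive q* = 6.3925, so Δq = 2.0906; wedge = 197.0301 − 174.6605 = 22.3696.
Deadweight loss = ½ × 2.0906 × 22.3696 = $23.38 thousand.

$23.38 thousand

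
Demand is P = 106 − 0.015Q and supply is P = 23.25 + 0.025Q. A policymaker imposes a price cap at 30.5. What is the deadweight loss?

63279.03

Competitive equilibrium: 106 − 0.015Q = 23.25 + 0.025Q → Q* = 2068.75, P* = 74.9688.
At the ceiling P = 30.5, quantity supplied = (30.5 − 23.25)/0.025 = 290.
Willingness to pay at Q' = 290: 106 − 0.015·290 = 101.65.
ΔQ = 2068.75 − 290 = 1778.75; wedge = 101.65 − 30.5 = 71.15.
DWL = ½ × 1778.75 × 71.15 = 63279.03.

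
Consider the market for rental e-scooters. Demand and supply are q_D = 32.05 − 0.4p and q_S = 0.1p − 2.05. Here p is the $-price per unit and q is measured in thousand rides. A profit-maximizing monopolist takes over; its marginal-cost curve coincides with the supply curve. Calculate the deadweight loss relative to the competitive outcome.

In inverse form: demand p = 80.125 − 2.5q, supply p = 20.5 + 10q.
Competitive equilibrium: 80.125 − 2.5q = 20.5 + 10q → q* = 4.77, p* = 68.2.
Marginal revenue: MR = 80.125 − 5q. Set MR = MC: 80.125 − 5q = 20.5 + 10q → q_m = 3.975.
Price p_m = 80.125 − 2.5·3.975 = 70.1875; MC(q_m) = 20.5 + 10·3.975 = 60.25.
Competitive q* = 4.77, so Δq = 0.795; wedge = 70.1875 − 60.25 = 9.9375.
The triangle = ½ × 0.795 × 9.9375 = $3.95 thousand.

$3.95 thousand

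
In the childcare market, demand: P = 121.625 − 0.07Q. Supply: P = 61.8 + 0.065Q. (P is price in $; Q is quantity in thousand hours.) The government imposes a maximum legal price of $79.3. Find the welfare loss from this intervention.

Competitive equilibrium: 121.625 − 0.07Q = 61.8 + 0.065Q → Q* = 443.14815, P* = 90.60463.
At the ceiling P = 79.3, quantity supplied = (79.3 − 61.8)/0.065 = 269.23077.
Willingness to pay at Q' = 269.23077: 121.625 − 0.07·269.23077 = 102.77885.
ΔQ = 443.14815 − 269.23077 = 173.91738; wedge = 102.77885 − 79.3 = 23.47885.
DWL = ½ × 173.91738 × 23.47885 = $2041.69 thousand.

$2041.69 thousand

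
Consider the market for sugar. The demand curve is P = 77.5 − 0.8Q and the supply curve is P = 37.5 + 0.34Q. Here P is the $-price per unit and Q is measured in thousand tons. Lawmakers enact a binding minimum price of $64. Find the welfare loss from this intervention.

$189.07 thousand

Competitive equilibrium: 77.5 − 0.8Q = 37.5 + 0.34Q → Q* = 35.0877, P* = 49.4298.
At the floor P = 64, quantity demanded = (77.5 − 64)/0.8 = 16.875.
Sellers' marginal cost at Q' = 16.875: 37.5 + 0.34·16.875 = 43.2375.
ΔQ = 35.0877 − 16.875 = 18.2127; wedge = 64 − 43.2375 = 20.7625.
DWL = ½ × 18.2127 × 20.7625 = $189.07 thousand.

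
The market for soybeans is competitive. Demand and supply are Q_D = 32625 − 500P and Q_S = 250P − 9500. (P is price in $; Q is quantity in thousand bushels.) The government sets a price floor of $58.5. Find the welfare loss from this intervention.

$4083.33 thousand

In inverse form: demand P = 65.25 − 0.002Q, supply P = 38 + 0.004Q.
Competitive equilibrium: 65.25 − 0.002Q = 38 + 0.004Q → Q* = 4541.6667, P* = 56.1667.
At the floor P = 58.5, quantity demanded = (65.25 − 58.5)/0.002 = 3375.
Sellers' marginal cost at Q' = 3375: 38 + 0.004·3375 = 51.5.
ΔQ = 4541.6667 − 3375 = 1166.6667; wedge = 58.5 − 51.5 = 7.
The triangle = ½ × 1166.6667 × 7 = $4083.33 thousand.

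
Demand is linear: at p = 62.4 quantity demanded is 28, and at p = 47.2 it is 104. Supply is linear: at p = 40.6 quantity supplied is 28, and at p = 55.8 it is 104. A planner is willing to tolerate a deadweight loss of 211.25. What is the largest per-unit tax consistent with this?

Demand slope = (47.2 − 62.4)/(104 − 28) = −0.2, so p = 68 − 0.2q.
Supply slope = (55.8 − 40.6)/(104 − 28) = 0.2, so p = 35 + 0.2q.
Competitive equilibrium: 68 − 0.2q = 35 + 0.2q → q* = 82.5, p* = 51.5.
A tax t gives Δq = t/0.4 and wedge t, so DWL = t²/0.8.
t²/0.8 = 211.25 → t² = 169 → t = 13.

13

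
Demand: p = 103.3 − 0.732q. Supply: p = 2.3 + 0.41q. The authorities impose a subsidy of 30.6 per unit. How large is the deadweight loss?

Competitive equilibrium: 103.3 − 0.732q = 2.3 + 0.41q → q* = 88.441331, p* = 38.560946.
The subsidy lowers effective supply by 30.6: p = 0.41q − 28.3.
New quantity: 103.3 − 0.732q = 0.41q − 28.3 → q' = 115.236427.
Overproduction Δq = 115.236427 − 88.441331 = 26.795096; wedge = subsidy = 30.6.
Deadweight loss = ½ × 26.795096 × 30.6 = 409.96.

409.96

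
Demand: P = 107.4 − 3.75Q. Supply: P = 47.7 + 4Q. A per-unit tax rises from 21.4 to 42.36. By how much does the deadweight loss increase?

86.22

Competitive equilibrium: 107.4 − 3.75Q = 47.7 + 4Q → Q* = 7.7032, P* = 78.5129.
For a per-unit tax t: ΔQ = t/7.75, so DWL = ½·t·(t/7.75) = t²/15.5.
At t = 21.4: DWL = 29.546. At t = 42.36: DWL = 115.766.
Increase = 115.766 − 29.546 = 86.22.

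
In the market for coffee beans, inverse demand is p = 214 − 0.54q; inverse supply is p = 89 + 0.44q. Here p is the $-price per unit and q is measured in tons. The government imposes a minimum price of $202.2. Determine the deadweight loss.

Competitive equilibrium: 214 − 0.54q = 89 + 0.44q → q* = 127.551, p* = 145.1224.
At the floor p = 202.2, quantity demanded = (214 − 202.2)/0.54 = 21.8519.
Sellers' marginal cost at q' = 21.8519: 89 + 0.44·21.8519 = 98.6148.
Δq = 127.551 − 21.8519 = 105.6991; wedge = 202.2 − 98.6148 = 103.5852.
Welfare loss = ½ × 105.6991 × 103.5852 = $5474.43.

$5474.43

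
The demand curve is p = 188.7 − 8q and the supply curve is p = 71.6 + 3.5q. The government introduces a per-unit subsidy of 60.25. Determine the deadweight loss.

157.83

Competitive equilibrium: 188.7 − 8q = 71.6 + 3.5q → q* = 10.1826, p* = 107.2391.
The subsidy lowers effective supply by 60.25: p = 11.35 + 3.5q.
New quantity: 188.7 − 8q = 11.35 + 3.5q → q' = 15.4217.
Overproduction Δq = 15.4217 − 10.1826 = 5.2391; wedge = subsidy = 60.25.
DWL = ½ × 5.2391 × 60.25 = 157.83.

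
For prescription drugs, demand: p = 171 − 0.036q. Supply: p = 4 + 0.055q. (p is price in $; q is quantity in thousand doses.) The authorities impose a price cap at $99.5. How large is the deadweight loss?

$444.16 thousand

Competitive equilibrium: 171 − 0.036q = 4 + 0.055q → q* = 1835.1648, p* = 104.9341.
At the ceiling p = 99.5, quantity supplied = (99.5 − 4)/0.055 = 1736.3636.
Willingness to pay at q' = 1736.3636: 171 − 0.036·1736.3636 = 108.4909.
Δq = 1835.1648 − 1736.3636 = 98.8012; wedge = 108.4909 − 99.5 = 8.9909.
The triangle = ½ × 98.8012 × 8.9909 = $444.16 thousand.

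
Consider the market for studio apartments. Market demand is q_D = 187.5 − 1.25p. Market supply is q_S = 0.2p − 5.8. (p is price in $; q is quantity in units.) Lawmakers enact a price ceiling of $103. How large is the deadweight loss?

In inverse form: demand p = 150 − 0.8q, supply p = 29 + 5q.
Competitive equilibrium: 150 − 0.8q = 29 + 5q → q* = 20.8621, p* = 133.3103.
At the ceiling p = 103, quantity supplied = (103 − 29)/5 = 14.8.
Willingness to pay at q' = 14.8: 150 − 0.8·14.8 = 138.16.
Δq = 20.8621 − 14.8 = 6.0621; wedge = 138.16 − 103 = 35.16.
DWL = ½ × 6.0621 × 35.16 = $106.57.

$106.57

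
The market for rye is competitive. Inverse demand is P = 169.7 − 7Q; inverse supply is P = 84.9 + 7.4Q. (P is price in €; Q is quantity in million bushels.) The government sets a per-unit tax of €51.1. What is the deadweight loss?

Competitive equilibrium: 169.7 − 7Q = 84.9 + 7.4Q → Q* = 5.8889, P* = 128.4778.
With the tax, the buyer price exceeds the seller price by 51.1: (169.7 − 7Q) − (84.9 + 7.4Q) = 51.1 → Q' = 2.3403.
ΔQ = 5.8889 − 2.3403 = 3.5486; the wedge equals the tax, 51.1.
Welfare loss = ½ × 3.5486 × 51.1 = €90.67 million.

€90.67 million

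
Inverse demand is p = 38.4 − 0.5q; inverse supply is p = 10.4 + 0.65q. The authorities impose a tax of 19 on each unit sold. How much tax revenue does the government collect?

148.70

Competitive equilibrium: 38.4 − 0.5q = 10.4 + 0.65q → q* = 24.3478, p* = 26.2261.
With the tax, the buyer price exceeds the seller price by 19: (38.4 − 0.5q) − (10.4 + 0.65q) = 19 → q' = 7.8261.
Tax revenue = 19 × 7.8261 = 148.70.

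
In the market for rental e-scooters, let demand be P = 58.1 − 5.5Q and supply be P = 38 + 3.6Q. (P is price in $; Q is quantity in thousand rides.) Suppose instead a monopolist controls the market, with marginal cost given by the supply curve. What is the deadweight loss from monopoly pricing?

$3.15 thousand

Competitive equilibrium: 58.1 − 5.5Q = 38 + 3.6Q → Q* = 2.2088, P* = 45.9516.
Marginal revenue: MR = 58.1 − 11Q. Set MR = MC: 58.1 − 11Q = 38 + 3.6Q → Q_m = 1.3767.
Price P_m = 58.1 − 5.5·1.3767 = 50.5282; MC(Q_m) = 38 + 3.6·1.3767 = 42.9561.
Competitive Q* = 2.2088, so ΔQ = 0.8321; wedge = 50.5282 − 42.9561 = 7.5721.
The triangle = ½ × 0.8321 × 7.5721 = $3.15 thousand.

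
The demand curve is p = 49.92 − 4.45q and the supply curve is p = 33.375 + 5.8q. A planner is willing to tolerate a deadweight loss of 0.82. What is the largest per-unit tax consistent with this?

Competitive equilibrium: 49.92 − 4.45q = 33.375 + 5.8q → q* = 1.6141, p* = 42.737.
A tax t gives Δq = t/10.25 and wedge t, so DWL = t²/20.5.
t²/20.5 = 0.82 → t² = 16.81 → t = 4.1.

4.1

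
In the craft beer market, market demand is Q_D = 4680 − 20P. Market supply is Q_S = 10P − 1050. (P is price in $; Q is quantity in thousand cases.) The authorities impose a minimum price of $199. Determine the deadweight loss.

$1920 thousand

In inverse form: demand P = 234 − 0.05Q, supply P = 105 + 0.1Q.
Competitive equilibrium: 234 − 0.05Q = 105 + 0.1Q → Q* = 860, P* = 191.
At the floor P = 199, quantity demanded = (234 − 199)/0.05 = 700.
Sellers' marginal cost at Q' = 700: 105 + 0.1·700 = 175.
ΔQ = 860 − 700 = 160; wedge = 199 − 175 = 24.
The triangle = ½ × 160 × 24 = $1920 thousand.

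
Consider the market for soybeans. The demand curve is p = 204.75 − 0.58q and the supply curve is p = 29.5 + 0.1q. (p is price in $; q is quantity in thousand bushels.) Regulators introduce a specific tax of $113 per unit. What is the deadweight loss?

$9388.97 thousand

Competitive equilibrium: 204.75 − 0.58q = 29.5 + 0.1q → q* = 257.7206, p* = 55.2721.
With the tax, the buyer price exceeds the seller price by 113: (204.75 − 0.58q) − (29.5 + 0.1q) = 113 → q' = 91.5441.
Δq = 257.7206 − 91.5441 = 166.1765; the wedge equals the tax, 113.
Welfare loss = ½ × 166.1765 × 113 = $9388.97 thousand.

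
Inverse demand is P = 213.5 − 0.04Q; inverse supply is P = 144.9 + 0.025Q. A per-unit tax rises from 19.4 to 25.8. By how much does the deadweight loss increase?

2225.23

Competitive equilibrium: 213.5 − 0.04Q = 144.9 + 0.025Q → Q* = 1055.3846, P* = 171.2846.
For a per-unit tax t: ΔQ = t/0.065, so DWL = ½·t·(t/0.065) = t²/0.13.
At t = 19.4: DWL = 2895.077. At t = 25.8: DWL = 5120.308.
Increase = 5120.308 − 2895.077 = 2225.23.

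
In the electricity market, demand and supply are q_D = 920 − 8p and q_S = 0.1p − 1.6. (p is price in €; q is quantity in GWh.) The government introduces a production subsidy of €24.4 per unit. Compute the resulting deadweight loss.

In inverse form: demand p = 115 − 0.125q, supply p = 16 + 10q.
Competitive equilibrium: 115 − 0.125q = 16 + 10q → q* = 9.7778, p* = 113.7778.
The subsidy lowers effective supply by 24.4: p = 10q − 8.4.
New quantity: 115 − 0.125q = 10q − 8.4 → q' = 12.1877.
Overproduction Δq = 12.1877 − 9.7778 = 2.4099; wedge = subsidy = 24.4.
DWL = ½ × 2.4099 × 24.4 = €29.40.

€29.40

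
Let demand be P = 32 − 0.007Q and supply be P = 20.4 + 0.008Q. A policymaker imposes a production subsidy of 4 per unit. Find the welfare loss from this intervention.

Competitive equilibrium: 32 − 0.007Q = 20.4 + 0.008Q → Q* = 773.3333, P* = 26.5867.
The subsidy lowers effective supply by 4: P = 16.4 + 0.008Q.
New quantity: 32 − 0.007Q = 16.4 + 0.008Q → Q' = 1040.
Overproduction ΔQ = 1040 − 773.3333 = 266.6667; wedge = subsidy = 4.
Deadweight loss = ½ × 266.6667 × 4 = 533.33.

533.33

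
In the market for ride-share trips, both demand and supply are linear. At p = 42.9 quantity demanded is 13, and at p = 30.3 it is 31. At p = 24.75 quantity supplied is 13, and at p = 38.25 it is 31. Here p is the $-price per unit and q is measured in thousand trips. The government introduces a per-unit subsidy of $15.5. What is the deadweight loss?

$82.84 thousand

Demand slope = (30.3 − 42.9)/(31 − 13) = −0.7, so p = 52 − 0.7q.
Supply slope = (38.25 − 24.75)/(31 − 13) = 0.75, so p = 15 + 0.75q.
Competitive equilibrium: 52 − 0.7q = 15 + 0.75q → q* = 25.51724, p* = 34.13793.
The subsidy lowers effective supply by 15.5: p = 0.75q − 0.5.
New quantity: 52 − 0.7q = 0.75q − 0.5 → q' = 36.2069.
Overproduction Δq = 36.2069 − 25.51724 = 10.68966; wedge = subsidy = 15.5.
The triangle = ½ × 10.68966 × 15.5 = $82.84 thousand.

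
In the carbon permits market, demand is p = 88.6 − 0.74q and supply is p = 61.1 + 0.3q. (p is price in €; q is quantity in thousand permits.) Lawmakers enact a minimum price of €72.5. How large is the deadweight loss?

€11.42 thousand

Competitive equilibrium: 88.6 − 0.74q = 61.1 + 0.3q → q* = 26.4423, p* = 69.0327.
At the floor p = 72.5, quantity demanded = (88.6 − 72.5)/0.74 = 21.7568.
Sellers' marginal cost at q' = 21.7568: 61.1 + 0.3·21.7568 = 67.627.
Δq = 26.4423 − 21.7568 = 4.6855; wedge = 72.5 − 67.627 = 4.873.
Welfare loss = ½ × 4.6855 × 4.873 = €11.42 thousand.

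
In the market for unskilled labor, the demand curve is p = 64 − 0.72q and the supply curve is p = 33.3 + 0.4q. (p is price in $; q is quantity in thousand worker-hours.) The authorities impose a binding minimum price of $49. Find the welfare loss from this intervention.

Competitive equilibrium: 64 − 0.72q = 33.3 + 0.4q → q* = 27.4107, p* = 44.2643.
At the floor p = 49, quantity demanded = (64 − 49)/0.72 = 20.8333.
Sellers' marginal cost at q' = 20.8333: 33.3 + 0.4·20.8333 = 41.6333.
Δq = 27.4107 − 20.8333 = 6.5774; wedge = 49 − 41.6333 = 7.3667.
DWL = ½ × 6.5774 × 7.3667 = $24.23 thousand.

$24.23 thousand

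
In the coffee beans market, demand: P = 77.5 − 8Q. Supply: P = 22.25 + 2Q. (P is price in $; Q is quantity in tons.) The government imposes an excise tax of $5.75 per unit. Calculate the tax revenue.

$28.46

Competitive equilibrium: 77.5 − 8Q = 22.25 + 2Q → Q* = 5.525, P* = 33.3.
With the tax, the buyer price exceeds the seller price by 5.75: (77.5 − 8Q) − (22.25 + 2Q) = 5.75 → Q' = 4.95.
Tax revenue = 5.75 × 4.95 = $28.46.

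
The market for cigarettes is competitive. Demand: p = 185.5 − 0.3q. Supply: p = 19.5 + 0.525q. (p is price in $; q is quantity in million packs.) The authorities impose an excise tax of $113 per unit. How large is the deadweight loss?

Competitive equilibrium: 185.5 − 0.3q = 19.5 + 0.525q → q* = 201.2121, p* = 125.1364.
With the tax, the buyer price exceeds the seller price by 113: (185.5 − 0.3q) − (19.5 + 0.525q) = 113 → q' = 64.2424.
Δq = 201.2121 − 64.2424 = 136.9697; the wedge equals the tax, 113.
Welfare loss = ½ × 136.9697 × 113 = $7738.79 million.

$7738.79 million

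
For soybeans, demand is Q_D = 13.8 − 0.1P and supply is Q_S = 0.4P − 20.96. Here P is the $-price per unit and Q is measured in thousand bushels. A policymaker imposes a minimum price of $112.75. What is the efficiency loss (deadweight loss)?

In inverse form: demand P = 138 − 10Q, supply P = 52.4 + 2.5Q.
Competitive equilibrium: 138 − 10Q = 52.4 + 2.5Q → Q* = 6.848, P* = 69.52.
At the floor P = 112.75, quantity demanded = (138 − 112.75)/10 = 2.525.
Sellers' marginal cost at Q' = 2.525: 52.4 + 2.5·2.525 = 58.7125.
ΔQ = 6.848 − 2.525 = 4.323; wedge = 112.75 − 58.7125 = 54.0375.
Deadweight loss = ½ × 4.323 × 54.0375 = $116.80 thousand.

$116.80 thousand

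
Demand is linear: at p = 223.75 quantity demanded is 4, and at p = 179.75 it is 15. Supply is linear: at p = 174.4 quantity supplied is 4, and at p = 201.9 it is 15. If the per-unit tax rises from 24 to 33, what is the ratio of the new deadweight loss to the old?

1.891

Demand slope = (179.75 − 223.75)/(15 − 4) = −4, so p = 239.75 − 4q.
Supply slope = (201.9 − 174.4)/(15 − 4) = 2.5, so p = 164.4 + 2.5q.
Competitive equilibrium: 239.75 − 4q = 164.4 + 2.5q → q* = 11.5923, p* = 193.3808.
For a per-unit tax t: Δq = t/6.5, so DWL = ½·t·(t/6.5) = t²/13.
At t = 24: DWL = 44.308. At t = 33: DWL = 83.769.
Ratio = (33/24)² = 1.891.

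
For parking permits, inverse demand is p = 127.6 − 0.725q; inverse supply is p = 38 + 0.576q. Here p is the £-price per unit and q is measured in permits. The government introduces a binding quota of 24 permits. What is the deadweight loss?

£1309.67

Competitive equilibrium: 127.6 − 0.725q = 38 + 0.576q → q* = 68.8701, p* = 77.6692.
At q = 24: demand price = 127.6 − 0.725·24 = 110.2; supply price = 38 + 0.576·24 = 51.824.
Δq = 68.8701 − 24 = 44.8701; wedge = 110.2 − 51.824 = 58.376.
The triangle = ½ × 44.8701 × 58.376 = £1309.67.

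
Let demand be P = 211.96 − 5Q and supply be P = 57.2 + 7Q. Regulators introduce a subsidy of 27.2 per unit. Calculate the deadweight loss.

30.83

Competitive equilibrium: 211.96 − 5Q = 57.2 + 7Q → Q* = 12.8967, P* = 147.4767.
The subsidy lowers effective supply by 27.2: P = 30 + 7Q.
New quantity: 211.96 − 5Q = 30 + 7Q → Q' = 15.1633.
Overproduction ΔQ = 15.1633 − 12.8967 = 2.2666; wedge = subsidy = 27.2.
Welfare loss = ½ × 2.2666 × 27.2 = 30.83.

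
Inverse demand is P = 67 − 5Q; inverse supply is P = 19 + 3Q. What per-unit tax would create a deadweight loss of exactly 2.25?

6

Competitive equilibrium: 67 − 5Q = 19 + 3Q → Q* = 6, P* = 37.
A tax t gives ΔQ = t/8 and wedge t, so DWL = t²/16.
t²/16 = 2.25 → t² = 36 → t = 6.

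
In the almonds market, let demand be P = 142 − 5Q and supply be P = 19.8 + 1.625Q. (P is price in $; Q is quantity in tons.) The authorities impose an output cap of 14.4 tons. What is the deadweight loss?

Competitive equilibrium: 142 − 5Q = 19.8 + 1.625Q → Q* = 18.4453, P* = 49.7736.
At Q = 14.4: demand price = 142 − 5·14.4 = 70; supply price = 19.8 + 1.625·14.4 = 43.2.
ΔQ = 18.4453 − 14.4 = 4.0453; wedge = 70 − 43.2 = 26.8.
The triangle = ½ × 4.0453 × 26.8 = $54.21.

$54.21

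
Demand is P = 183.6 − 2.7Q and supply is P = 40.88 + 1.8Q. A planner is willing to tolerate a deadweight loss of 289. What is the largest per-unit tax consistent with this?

Competitive equilibrium: 183.6 − 2.7Q = 40.88 + 1.8Q → Q* = 31.7156, P* = 97.968.
A tax t gives ΔQ = t/4.5 and wedge t, so DWL = t²/9.
t²/9 = 289 → t² = 2601 → t = 51.

51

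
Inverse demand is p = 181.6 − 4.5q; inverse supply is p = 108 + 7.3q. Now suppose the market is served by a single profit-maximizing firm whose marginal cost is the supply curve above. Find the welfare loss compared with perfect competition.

17.49

Competitive equilibrium: 181.6 − 4.5q = 108 + 7.3q → q* = 6.23729, p* = 153.5322.
Marginal revenue: MR = 181.6 − 9q. Set MR = MC: 181.6 − 9q = 108 + 7.3q → q_m = 4.51534.
Price p_m = 181.6 − 4.5·4.51534 = 161.28097; MC(q_m) = 108 + 7.3·4.51534 = 140.96198.
Competitive q* = 6.23729, so Δq = 1.72195; wedge = 161.28097 − 140.96198 = 20.31899.
Deadweight loss = ½ × 1.72195 × 20.31899 = 17.49.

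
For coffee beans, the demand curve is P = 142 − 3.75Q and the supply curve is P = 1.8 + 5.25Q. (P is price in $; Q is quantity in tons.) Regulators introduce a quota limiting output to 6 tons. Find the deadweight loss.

Competitive equilibrium: 142 − 3.75Q = 1.8 + 5.25Q → Q* = 15.5778, P* = 83.5833.
At Q = 6: demand price = 142 − 3.75·6 = 119.5; supply price = 1.8 + 5.25·6 = 33.3.
ΔQ = 15.5778 − 6 = 9.5778; wedge = 119.5 − 33.3 = 86.2.
Deadweight loss = ½ × 9.5778 × 86.2 = $412.80.

$412.80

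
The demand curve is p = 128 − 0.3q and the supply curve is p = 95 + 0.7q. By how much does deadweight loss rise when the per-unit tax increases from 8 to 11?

Competitive equilibrium: 128 − 0.3q = 95 + 0.7q → q* = 33, p* = 118.1.
For a per-unit tax t: Δq = t/1, so DWL = ½·t·(t/1) = t²/2.
At t = 8: DWL = 32. At t = 11: DWL = 60.5.
Increase = 60.5 − 32 = 28.50.

28.50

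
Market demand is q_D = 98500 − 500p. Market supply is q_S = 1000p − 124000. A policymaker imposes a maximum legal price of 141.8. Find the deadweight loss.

64026.67

In inverse form: demand p = 197 − 0.002q, supply p = 124 + 0.001q.
Competitive equilibrium: 197 − 0.002q = 124 + 0.001q → q* = 24333.3333, p* = 148.3333.
At the ceiling p = 141.8, quantity supplied = (141.8 − 124)/0.001 = 17800.
Willingness to pay at q' = 17800: 197 − 0.002·17800 = 161.4.
Δq = 24333.3333 − 17800 = 6533.3333; wedge = 161.4 − 141.8 = 19.6.
Welfare loss = ½ × 6533.3333 × 19.6 = 64026.67.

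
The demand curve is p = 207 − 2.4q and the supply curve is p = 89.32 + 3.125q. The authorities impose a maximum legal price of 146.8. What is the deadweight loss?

Competitive equilibrium: 207 − 2.4q = 89.32 + 3.125q → q* = 21.2995, p* = 155.8811.
At the ceiling p = 146.8, quantity supplied = (146.8 − 89.32)/3.125 = 18.3936.
Willingness to pay at q' = 18.3936: 207 − 2.4·18.3936 = 162.8554.
Δq = 21.2995 − 18.3936 = 2.9059; wedge = 162.8554 − 146.8 = 16.0554.
The triangle = ½ × 2.9059 × 16.0554 = 23.33.

23.33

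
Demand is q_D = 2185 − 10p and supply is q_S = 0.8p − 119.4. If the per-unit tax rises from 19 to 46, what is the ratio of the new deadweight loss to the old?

In inverse form: demand p = 218.5 − 0.1q, supply p = 149.25 + 1.25q.
Competitive equilibrium: 218.5 − 0.1q = 149.25 + 1.25q → q* = 51.2963, p* = 213.3704.
For a per-unit tax t: Δq = t/1.35, so DWL = ½·t·(t/1.35) = t²/2.7.
At t = 19: DWL = 133.704. At t = 46: DWL = 783.704.
Ratio = (46/19)² = 5.861.

5.861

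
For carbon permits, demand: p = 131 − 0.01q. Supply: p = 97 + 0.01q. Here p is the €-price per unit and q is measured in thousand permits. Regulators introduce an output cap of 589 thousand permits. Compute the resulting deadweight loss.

€12343.21 thousand

Competitive equilibrium: 131 − 0.01q = 97 + 0.01q → q* = 1700, p* = 114.
At q = 589: demand price = 131 − 0.01·589 = 125.11; supply price = 97 + 0.01·589 = 102.89.
Δq = 1700 − 589 = 1111; wedge = 125.11 − 102.89 = 22.22.
Welfare loss = ½ × 1111 × 22.22 = €12343.21 thousand.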